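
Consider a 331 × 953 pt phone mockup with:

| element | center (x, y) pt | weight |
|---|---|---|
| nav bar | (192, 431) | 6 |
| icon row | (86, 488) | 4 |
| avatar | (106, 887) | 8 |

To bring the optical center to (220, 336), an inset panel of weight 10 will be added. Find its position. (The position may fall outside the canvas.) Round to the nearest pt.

After adding the inset panel, total weight = 6 + 4 + 8 + 10 = 28.
x: need Σw·x = 28·220 = 6160. Existing = 6·192 + 4·86 + 8·106 = 2344. Remainder 3816 / 10 ≈ 381.60.
y: need Σw·y = 28·336 = 9408. Existing = 6·431 + 4·488 + 8·887 = 11634. Remainder -2226 / 10 ≈ -222.60.

(382, -223)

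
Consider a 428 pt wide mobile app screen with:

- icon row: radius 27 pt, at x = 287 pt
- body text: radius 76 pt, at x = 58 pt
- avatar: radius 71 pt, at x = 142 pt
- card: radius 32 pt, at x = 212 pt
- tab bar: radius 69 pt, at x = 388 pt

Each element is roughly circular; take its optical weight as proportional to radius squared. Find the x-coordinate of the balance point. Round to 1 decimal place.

x ≈ 191.8

Weights ∝ r²: icon row 27² = 729, body text 76² = 5776, avatar 71² = 5041, card 32² = 1024, tab bar 69² = 4761; Σw = 17331.
x: (729·287 + 5776·58 + 5041·142 + 1024·212 + 4761·388) / 17331 = 3324409 / 17331 ≈ 191.82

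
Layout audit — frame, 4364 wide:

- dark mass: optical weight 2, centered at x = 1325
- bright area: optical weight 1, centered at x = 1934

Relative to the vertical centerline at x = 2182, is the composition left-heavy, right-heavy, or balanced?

left-heavy

Weights sum to 2 + 1 = 3.
x: (2·1325 + 1·1934) / 3 = 4584 / 3 ≈ 1528.00
1528.0 vs midline 2182 → left-heavy.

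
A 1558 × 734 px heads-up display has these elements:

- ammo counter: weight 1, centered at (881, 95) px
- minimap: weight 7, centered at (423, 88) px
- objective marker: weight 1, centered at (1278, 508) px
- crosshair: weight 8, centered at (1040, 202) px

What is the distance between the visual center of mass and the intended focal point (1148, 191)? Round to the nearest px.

Σw = 1 + 7 + 1 + 8 = 17.
x: (1·881 + 7·423 + 1·1278 + 8·1040) / 17 = 13440 / 17 ≈ 790.59
y: (1·95 + 7·88 + 1·508 + 8·202) / 17 = 2835 / 17 ≈ 166.76
Relative to (1148, 191): Δ = (-357.41, -24.24); |Δ| = √(-357.41² + -24.24²) ≈ 358.23.

≈ 358 px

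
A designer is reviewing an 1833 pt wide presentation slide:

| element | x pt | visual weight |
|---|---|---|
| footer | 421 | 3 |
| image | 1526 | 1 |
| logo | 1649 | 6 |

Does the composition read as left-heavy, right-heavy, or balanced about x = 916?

Total weight = 3 + 1 + 6 = 10.
x: (3·421 + 1·1526 + 6·1649) / 10 = 12683 / 10 ≈ 1268.30
1268.3 vs midline 916 → right-heavy.

right-heavy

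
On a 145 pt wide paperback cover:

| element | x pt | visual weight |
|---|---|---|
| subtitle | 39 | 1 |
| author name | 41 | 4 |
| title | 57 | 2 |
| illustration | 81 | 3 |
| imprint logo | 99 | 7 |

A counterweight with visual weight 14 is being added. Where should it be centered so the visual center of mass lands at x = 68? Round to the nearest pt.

New total weight: (1 + 4 + 2 + 3 + 7) + 14 = 31.
x: target moment 31×68 = 2108; current 1·39 + 4·41 + 2·57 + 3·81 + 7·99 = 1253; the counterweight supplies 855, so x = 855/14 ≈ 61.07.

x ≈ 61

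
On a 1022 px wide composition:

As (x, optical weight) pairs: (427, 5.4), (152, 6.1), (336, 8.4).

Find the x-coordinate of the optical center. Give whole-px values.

x ≈ 304

Total weight = 5.4 + 6.1 + 8.4 = 19.9.
x: (5.4·427 + 6.1·152 + 8.4·336) / 19.9 = 6055.4 / 19.9 ≈ 304.29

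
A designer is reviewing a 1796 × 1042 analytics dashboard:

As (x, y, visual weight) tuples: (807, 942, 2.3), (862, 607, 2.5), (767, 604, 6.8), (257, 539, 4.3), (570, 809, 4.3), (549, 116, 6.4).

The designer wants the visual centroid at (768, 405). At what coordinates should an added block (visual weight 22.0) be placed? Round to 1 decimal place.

(955.8, 243.3)

With the added block, Σw becomes 2.3 + 2.5 + 6.8 + 4.3 + 4.3 + 6.4 + 22.0 = 48.6.
x: need Σw·x = 48.6·768 = 37324.8. Existing = 2.3·807 + 2.5·862 + 6.8·767 + 4.3·257 + 4.3·570 + 6.4·549 = 16296.4. Remainder 21028.4 / 22.0 ≈ 955.84.
y: need Σw·y = 48.6·405 = 19683.0. Existing = 2.3·942 + 2.5·607 + 6.8·604 + 4.3·539 + 4.3·809 + 6.4·116 = 14330.1. Remainder 5352.9 / 22.0 ≈ 243.31.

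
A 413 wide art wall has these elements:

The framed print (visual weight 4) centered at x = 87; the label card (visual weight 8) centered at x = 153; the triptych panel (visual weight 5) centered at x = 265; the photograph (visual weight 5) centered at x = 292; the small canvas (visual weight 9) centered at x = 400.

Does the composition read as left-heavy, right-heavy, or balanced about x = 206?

right-heavy

Weights sum to 4 + 8 + 5 + 5 + 9 = 31.
Σw·x = 4·87 + 8·153 + 5·265 + 5·292 + 9·400 = 7957, so x̄ = 7957/31 ≈ 256.68.
256.7 vs midline 206 → right-heavy.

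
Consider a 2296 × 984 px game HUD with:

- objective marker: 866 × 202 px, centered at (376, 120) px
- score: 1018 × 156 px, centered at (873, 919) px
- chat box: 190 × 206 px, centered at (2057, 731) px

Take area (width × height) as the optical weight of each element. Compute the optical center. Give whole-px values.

(764, 524)

Areas → weights: objective marker 866·202 = 174932, score 1018·156 = 158808, chat box 190·206 = 39140; Σw = 372880.
x-moment: 174932·376 + 158808·873 + 39140·2057 = 284924796; centroid 284924796/372880 ≈ 764.12.
y-moment: 174932·120 + 158808·919 + 39140·731 = 195547732; centroid 195547732/372880 ≈ 524.43.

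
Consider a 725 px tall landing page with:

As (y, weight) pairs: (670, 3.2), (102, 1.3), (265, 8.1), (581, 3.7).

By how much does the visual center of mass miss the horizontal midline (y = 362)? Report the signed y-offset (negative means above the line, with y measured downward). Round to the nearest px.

Σw = 3.2 + 1.3 + 8.1 + 3.7 = 16.3.
Σw·y = 3.2·670 + 1.3·102 + 8.1·265 + 3.7·581 = 6572.8, so ȳ = 6572.8/16.3 ≈ 403.24.
Offset from y = 362: 403.24 − 362 ≈ 41.24.

≈ 41 px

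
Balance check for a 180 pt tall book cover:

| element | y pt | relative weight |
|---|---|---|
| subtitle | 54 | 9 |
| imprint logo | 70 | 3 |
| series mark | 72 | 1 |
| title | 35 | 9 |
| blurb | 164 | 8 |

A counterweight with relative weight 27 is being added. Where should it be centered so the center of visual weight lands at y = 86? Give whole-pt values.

y ≈ 93

With the counterweight, Σw becomes 9 + 3 + 1 + 9 + 8 + 27 = 57.
y: target moment 57×86 = 4902; current 9·54 + 3·70 + 1·72 + 9·35 + 8·164 = 2395; the counterweight supplies 2507, so y = 2507/27 ≈ 92.85.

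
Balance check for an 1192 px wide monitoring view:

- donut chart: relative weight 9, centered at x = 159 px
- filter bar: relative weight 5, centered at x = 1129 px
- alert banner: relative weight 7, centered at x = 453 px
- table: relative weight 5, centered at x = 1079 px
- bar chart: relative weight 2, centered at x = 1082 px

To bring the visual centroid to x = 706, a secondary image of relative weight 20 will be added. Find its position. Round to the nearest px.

x ≈ 804

With the secondary image, Σw becomes 9 + 5 + 7 + 5 + 2 + 20 = 48.
x: need Σw·x = 48·706 = 33888. Existing = 9·159 + 5·1129 + 7·453 + 5·1079 + 2·1082 = 17806. Remainder 16082 / 20 ≈ 804.10.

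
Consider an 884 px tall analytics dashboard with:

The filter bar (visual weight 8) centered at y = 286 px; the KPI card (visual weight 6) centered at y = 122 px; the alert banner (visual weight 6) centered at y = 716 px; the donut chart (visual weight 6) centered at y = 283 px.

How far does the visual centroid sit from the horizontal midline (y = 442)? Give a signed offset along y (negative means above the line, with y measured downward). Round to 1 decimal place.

≈ -95.3 px

Σw = 8 + 6 + 6 + 6 = 26.
Σw·y = 8·286 + 6·122 + 6·716 + 6·283 = 9014, so ȳ = 9014/26 ≈ 346.69.
Difference: 346.69 − 442 ≈ -95.31.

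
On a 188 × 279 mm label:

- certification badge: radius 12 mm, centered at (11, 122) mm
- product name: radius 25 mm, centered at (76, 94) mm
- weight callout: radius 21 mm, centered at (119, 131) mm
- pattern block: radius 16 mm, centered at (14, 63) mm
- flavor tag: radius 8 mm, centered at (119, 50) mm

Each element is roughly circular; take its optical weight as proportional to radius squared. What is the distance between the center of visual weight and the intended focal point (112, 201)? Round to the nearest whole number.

≈ 108 mm

r² weights: certification badge 12² = 144, product name 25² = 625, weight callout 21² = 441, pattern block 16² = 256, flavor tag 8² = 64. Total = 1530.
x: (144·11 + 625·76 + 441·119 + 256·14 + 64·119) / 1530 = 112763 / 1530 ≈ 73.70
y: (144·122 + 625·94 + 441·131 + 256·63 + 64·50) / 1530 = 153417 / 1530 ≈ 100.27
Relative to (112, 201): Δ = (-38.30, -100.73); |Δ| = √(-38.30² + -100.73²) ≈ 107.76.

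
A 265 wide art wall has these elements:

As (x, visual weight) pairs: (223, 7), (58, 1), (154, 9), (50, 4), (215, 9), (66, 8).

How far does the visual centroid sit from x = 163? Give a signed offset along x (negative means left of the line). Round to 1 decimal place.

Weights sum to 7 + 1 + 9 + 4 + 9 + 8 = 38.
Σw·x = 5668; x̄ = 5668/38 ≈ 149.16.
Against x = 163, that's 149.16 − 163 = -13.84.

≈ -13.8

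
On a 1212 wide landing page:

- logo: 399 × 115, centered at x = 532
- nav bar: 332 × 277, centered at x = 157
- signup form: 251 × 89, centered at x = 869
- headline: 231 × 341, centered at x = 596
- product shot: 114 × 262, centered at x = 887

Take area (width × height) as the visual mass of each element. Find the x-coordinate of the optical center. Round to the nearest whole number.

Areas → weights: logo 399·115 = 45885, nav bar 332·277 = 91964, signup form 251·89 = 22339, headline 231·341 = 78771, product shot 114·262 = 29868; Σw = 268827.
x-moment: 45885·532 + 91964·157 + 22339·869 + 78771·596 + 29868·887 = 131702191; centroid 131702191/268827 ≈ 489.91.

x ≈ 490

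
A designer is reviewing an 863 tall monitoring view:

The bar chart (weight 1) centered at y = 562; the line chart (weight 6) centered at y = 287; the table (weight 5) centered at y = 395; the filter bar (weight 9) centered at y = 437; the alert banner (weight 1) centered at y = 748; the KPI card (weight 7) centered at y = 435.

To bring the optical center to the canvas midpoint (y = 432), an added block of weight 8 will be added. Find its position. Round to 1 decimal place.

With the added block, Σw becomes 1 + 6 + 5 + 9 + 1 + 7 + 8 = 37.
y: target moment 37×432 = 15984; current 1·562 + 6·287 + 5·395 + 9·437 + 1·748 + 7·435 = 11985; the added block supplies 3999, so y = 3999/8 ≈ 499.88.

y ≈ 499.9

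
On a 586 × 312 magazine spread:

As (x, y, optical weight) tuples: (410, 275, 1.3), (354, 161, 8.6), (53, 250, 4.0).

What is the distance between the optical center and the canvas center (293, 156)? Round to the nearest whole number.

Σw = 1.3 + 8.6 + 4.0 = 13.9.
x-moment: 1.3·410 + 8.6·354 + 4.0·53 = 3789.4; centroid 3789.4/13.9 ≈ 272.62.
y-moment: 1.3·275 + 8.6·161 + 4.0·250 = 2742.1; centroid 2742.1/13.9 ≈ 197.27.
Relative to (293, 156): Δ = (-20.38, 41.27); |Δ| = √(-20.38² + 41.27²) ≈ 46.03.

≈ 46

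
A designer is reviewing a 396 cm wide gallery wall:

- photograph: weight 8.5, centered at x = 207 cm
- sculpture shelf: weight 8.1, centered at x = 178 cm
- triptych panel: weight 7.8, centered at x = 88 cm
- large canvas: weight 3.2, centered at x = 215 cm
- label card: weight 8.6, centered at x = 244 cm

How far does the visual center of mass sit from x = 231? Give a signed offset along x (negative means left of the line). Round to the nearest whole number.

≈ -47 cm

Weights sum to 8.5 + 8.1 + 7.8 + 3.2 + 8.6 = 36.2.
Σw·x = 8.5·207 + 8.1·178 + 7.8·88 + 3.2·215 + 8.6·244 = 6674.1, so x̄ = 6674.1/36.2 ≈ 184.37.
Against x = 231, that's 184.37 − 231 = -46.63.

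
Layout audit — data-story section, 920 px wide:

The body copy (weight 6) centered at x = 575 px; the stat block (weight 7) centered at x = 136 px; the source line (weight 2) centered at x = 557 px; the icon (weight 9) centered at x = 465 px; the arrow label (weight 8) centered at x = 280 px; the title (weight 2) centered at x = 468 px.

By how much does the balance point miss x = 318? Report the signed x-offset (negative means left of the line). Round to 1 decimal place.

≈ 60.7 px

Total weight = 6 + 7 + 2 + 9 + 8 + 2 = 34.
x: moment 12877 / weight 34 ≈ 378.74
Against x = 318, that's 378.74 − 318 = 60.74.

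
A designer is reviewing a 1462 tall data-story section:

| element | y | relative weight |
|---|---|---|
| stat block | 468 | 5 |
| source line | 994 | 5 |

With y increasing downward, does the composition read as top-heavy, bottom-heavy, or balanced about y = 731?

Total weight = 5 + 5 = 10.
Σw·y = 5·468 + 5·994 = 7310, so ȳ = 7310/10 ≈ 731.00.
731.00 = 731 exactly: balanced.

balanced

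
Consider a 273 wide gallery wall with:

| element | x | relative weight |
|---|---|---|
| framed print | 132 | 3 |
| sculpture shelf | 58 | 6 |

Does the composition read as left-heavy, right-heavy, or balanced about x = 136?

left-heavy

Weights sum to 3 + 6 = 9.
x-moment: 3·132 + 6·58 = 744; centroid 744/9 ≈ 82.67.
82.7 vs midline 136 → left-heavy.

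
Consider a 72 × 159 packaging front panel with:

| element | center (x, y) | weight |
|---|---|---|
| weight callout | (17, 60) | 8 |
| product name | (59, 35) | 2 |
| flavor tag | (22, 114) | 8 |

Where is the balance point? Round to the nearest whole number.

(24, 81)

Σw = 8 + 2 + 8 = 18.
Σw·x = 8·17 + 2·59 + 8·22 = 430, so x̄ = 430/18 ≈ 23.89.
Σw·y = 8·60 + 2·35 + 8·114 = 1462, so ȳ = 1462/18 ≈ 81.22.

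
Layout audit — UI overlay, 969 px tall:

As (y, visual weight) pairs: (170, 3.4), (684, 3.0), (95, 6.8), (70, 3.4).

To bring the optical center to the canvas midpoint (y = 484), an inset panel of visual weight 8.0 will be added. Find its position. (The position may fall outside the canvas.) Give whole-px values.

With the inset panel, Σw becomes 3.4 + 3.0 + 6.8 + 3.4 + 8.0 = 24.6.
y: need Σw·y = 24.6·484 = 11906.4. Existing = 3.4·170 + 3.0·684 + 6.8·95 + 3.4·70 = 3514.0. Remainder 8392.4 / 8.0 ≈ 1049.05.

y ≈ 1049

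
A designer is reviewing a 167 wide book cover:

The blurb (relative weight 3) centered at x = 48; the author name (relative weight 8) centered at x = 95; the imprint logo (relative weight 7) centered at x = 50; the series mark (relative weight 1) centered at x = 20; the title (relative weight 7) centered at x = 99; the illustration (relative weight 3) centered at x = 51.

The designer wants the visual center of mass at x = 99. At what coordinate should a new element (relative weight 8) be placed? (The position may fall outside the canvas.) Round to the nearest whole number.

After adding the new element, total weight = 3 + 8 + 7 + 1 + 7 + 3 + 8 = 37.
x: target moment 37×99 = 3663; current 3·48 + 8·95 + 7·50 + 1·20 + 7·99 + 3·51 = 2120; the new element supplies 1543, so x = 1543/8 ≈ 192.88.

x ≈ 193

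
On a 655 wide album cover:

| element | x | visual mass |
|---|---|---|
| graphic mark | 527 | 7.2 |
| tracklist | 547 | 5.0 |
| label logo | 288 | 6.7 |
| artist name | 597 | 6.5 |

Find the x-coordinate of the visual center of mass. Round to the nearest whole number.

x ≈ 486

Total weight = 7.2 + 5.0 + 6.7 + 6.5 = 25.4.
x-moment: 7.2·527 + 5.0·547 + 6.7·288 + 6.5·597 = 12339.5; centroid 12339.5/25.4 ≈ 485.81.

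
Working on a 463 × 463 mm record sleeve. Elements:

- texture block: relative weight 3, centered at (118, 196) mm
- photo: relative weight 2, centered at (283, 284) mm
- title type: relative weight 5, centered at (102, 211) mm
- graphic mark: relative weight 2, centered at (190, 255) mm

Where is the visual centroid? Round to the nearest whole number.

(151, 227)

Total weight = 3 + 2 + 5 + 2 = 12.
Σw·x = 3·118 + 2·283 + 5·102 + 2·190 = 1810, so x̄ = 1810/12 ≈ 150.83.
Σw·y = 3·196 + 2·284 + 5·211 + 2·255 = 2721, so ȳ = 2721/12 ≈ 226.75.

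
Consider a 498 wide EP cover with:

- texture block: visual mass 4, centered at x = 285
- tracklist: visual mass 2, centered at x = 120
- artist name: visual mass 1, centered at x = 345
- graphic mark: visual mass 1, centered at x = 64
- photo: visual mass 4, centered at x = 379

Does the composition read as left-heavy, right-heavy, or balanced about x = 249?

right-heavy

Σw = 4 + 2 + 1 + 1 + 4 = 12.
x-moment: 4·285 + 2·120 + 1·345 + 1·64 + 4·379 = 3305; centroid 3305/12 ≈ 275.42.
Since 275.4 is right of 249, the composition reads right-heavy.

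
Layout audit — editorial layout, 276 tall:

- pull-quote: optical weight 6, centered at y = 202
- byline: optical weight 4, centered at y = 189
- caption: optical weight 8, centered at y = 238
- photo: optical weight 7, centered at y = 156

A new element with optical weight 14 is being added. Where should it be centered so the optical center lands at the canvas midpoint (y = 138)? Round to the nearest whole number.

New total weight: (6 + 4 + 8 + 7) + 14 = 39.
y: need Σw·y = 39·138 = 5382. Existing = 6·202 + 4·189 + 8·238 + 7·156 = 4964. Remainder 418 / 14 ≈ 29.86.

y ≈ 30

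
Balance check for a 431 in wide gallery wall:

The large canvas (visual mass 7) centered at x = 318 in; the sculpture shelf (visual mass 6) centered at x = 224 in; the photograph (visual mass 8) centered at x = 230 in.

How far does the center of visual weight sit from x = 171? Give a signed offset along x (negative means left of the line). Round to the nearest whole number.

≈ 87 in

Σw = 7 + 6 + 8 = 21.
Σw·x = 7·318 + 6·224 + 8·230 = 5410, so x̄ = 5410/21 ≈ 257.62.
Against x = 171, that's 257.62 − 171 = 86.62.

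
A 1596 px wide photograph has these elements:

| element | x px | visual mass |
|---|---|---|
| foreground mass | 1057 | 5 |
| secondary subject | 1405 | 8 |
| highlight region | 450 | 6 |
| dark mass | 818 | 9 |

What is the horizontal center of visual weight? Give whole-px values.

Weights sum to 5 + 8 + 6 + 9 = 28.
x-moment: 5·1057 + 8·1405 + 6·450 + 9·818 = 26587; centroid 26587/28 ≈ 949.54.

x ≈ 950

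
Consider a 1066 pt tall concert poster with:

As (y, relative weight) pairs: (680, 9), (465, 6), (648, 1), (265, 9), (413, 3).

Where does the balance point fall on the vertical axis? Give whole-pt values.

Weights sum to 9 + 6 + 1 + 9 + 3 = 28.
y-moment: 9·680 + 6·465 + 1·648 + 9·265 + 3·413 = 13182; centroid 13182/28 ≈ 470.79.

y ≈ 471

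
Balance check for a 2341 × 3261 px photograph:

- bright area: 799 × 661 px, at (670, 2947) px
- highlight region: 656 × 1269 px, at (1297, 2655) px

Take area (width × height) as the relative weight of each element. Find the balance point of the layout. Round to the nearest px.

Areas → weights: bright area 799·661 = 528139, highlight region 656·1269 = 832464; Σw = 1360603.
x-moment: 528139·670 + 832464·1297 = 1433558938; centroid 1433558938/1360603 ≈ 1053.62.
y-moment: 528139·2947 + 832464·2655 = 3766617553; centroid 3766617553/1360603 ≈ 2768.34.

(1054, 2768)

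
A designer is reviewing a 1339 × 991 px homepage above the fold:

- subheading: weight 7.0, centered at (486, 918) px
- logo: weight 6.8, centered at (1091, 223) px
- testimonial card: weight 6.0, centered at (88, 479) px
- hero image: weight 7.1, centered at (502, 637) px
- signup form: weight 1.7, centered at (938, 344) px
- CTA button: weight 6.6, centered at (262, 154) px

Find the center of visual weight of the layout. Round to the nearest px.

(518, 481)

Total weight = 7.0 + 6.8 + 6.0 + 7.1 + 1.7 + 6.6 = 35.2.
Σw·x = 7.0·486 + 6.8·1091 + 6.0·88 + 7.1·502 + 1.7·938 + 6.6·262 = 18236.8, so x̄ = 18236.8/35.2 ≈ 518.09.
Σw·y = 7.0·918 + 6.8·223 + 6.0·479 + 7.1·637 + 1.7·344 + 6.6·154 = 16940.3, so ȳ = 16940.3/35.2 ≈ 481.26.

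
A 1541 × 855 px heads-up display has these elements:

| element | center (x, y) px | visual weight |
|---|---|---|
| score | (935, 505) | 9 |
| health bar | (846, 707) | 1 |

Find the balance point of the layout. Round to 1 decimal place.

(926.1, 525.2)

Weights sum to 9 + 1 = 10.
x: (9·935 + 1·846) / 10 = 9261 / 10 ≈ 926.10
y: (9·505 + 1·707) / 10 = 5252 / 10 ≈ 525.20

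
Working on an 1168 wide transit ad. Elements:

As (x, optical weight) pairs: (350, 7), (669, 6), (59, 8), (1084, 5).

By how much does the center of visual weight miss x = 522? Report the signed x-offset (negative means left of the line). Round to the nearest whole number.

Weights sum to 7 + 6 + 8 + 5 = 26.
Σw·x = 7·350 + 6·669 + 8·59 + 5·1084 = 12356, so x̄ = 12356/26 ≈ 475.23.
Offset from x = 522: 475.23 − 522 ≈ -46.77.

≈ -47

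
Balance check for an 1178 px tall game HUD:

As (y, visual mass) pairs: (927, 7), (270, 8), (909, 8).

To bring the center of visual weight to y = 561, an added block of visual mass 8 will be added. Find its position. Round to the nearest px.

y ≈ 184

After adding the added block, total weight = 7 + 8 + 8 + 8 = 31.
y: target moment 31×561 = 17391; current 7·927 + 8·270 + 8·909 = 15921; the added block supplies 1470, so y = 1470/8 ≈ 183.75.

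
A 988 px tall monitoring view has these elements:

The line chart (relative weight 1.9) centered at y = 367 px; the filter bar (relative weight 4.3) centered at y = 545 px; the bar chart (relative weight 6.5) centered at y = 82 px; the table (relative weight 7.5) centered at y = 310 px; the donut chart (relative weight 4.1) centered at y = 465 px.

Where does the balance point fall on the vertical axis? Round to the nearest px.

y ≈ 321

Total weight = 1.9 + 4.3 + 6.5 + 7.5 + 4.1 = 24.3.
Σw·y = 1.9·367 + 4.3·545 + 6.5·82 + 7.5·310 + 4.1·465 = 7805.3, so ȳ = 7805.3/24.3 ≈ 321.21.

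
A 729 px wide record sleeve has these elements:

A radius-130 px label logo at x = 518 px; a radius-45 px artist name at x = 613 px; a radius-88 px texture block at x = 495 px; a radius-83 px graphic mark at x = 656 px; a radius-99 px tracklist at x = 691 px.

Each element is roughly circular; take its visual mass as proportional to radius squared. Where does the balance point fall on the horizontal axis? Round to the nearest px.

Weights ∝ r²: label logo 130² = 16900, artist name 45² = 2025, texture block 88² = 7744, graphic mark 83² = 6889, tracklist 99² = 9801; Σw = 43359.
x: (16900·518 + 2025·613 + 7744·495 + 6889·656 + 9801·691) / 43359 = 25120480 / 43359 ≈ 579.36

x ≈ 579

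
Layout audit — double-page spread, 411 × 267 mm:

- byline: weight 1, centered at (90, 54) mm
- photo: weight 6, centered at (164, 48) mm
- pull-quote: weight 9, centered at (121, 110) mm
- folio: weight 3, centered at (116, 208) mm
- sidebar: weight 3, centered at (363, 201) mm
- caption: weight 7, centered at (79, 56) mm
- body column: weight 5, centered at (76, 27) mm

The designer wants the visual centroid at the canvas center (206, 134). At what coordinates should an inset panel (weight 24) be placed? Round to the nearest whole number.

New total weight: (1 + 6 + 9 + 3 + 3 + 7 + 5) + 24 = 58.
Along x: (4533 + 24·x) / 58 = 206 (existing moment 1·90 + 6·164 + 9·121 + 3·116 + 3·363 + 7·79 + 5·76 = 4533) ⇒ x = (11948 − 4533) / 24 ≈ 308.96.
Along y: (3086 + 24·y) / 58 = 134 (existing moment 1·54 + 6·48 + 9·110 + 3·208 + 3·201 + 7·56 + 5·27 = 3086) ⇒ y = (7772 − 3086) / 24 ≈ 195.25.

(309, 195)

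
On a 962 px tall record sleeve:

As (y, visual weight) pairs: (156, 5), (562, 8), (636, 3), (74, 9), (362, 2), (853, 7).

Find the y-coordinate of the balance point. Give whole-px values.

Weights sum to 5 + 8 + 3 + 9 + 2 + 7 = 34.
y: moment 14545 / weight 34 ≈ 427.79

y ≈ 428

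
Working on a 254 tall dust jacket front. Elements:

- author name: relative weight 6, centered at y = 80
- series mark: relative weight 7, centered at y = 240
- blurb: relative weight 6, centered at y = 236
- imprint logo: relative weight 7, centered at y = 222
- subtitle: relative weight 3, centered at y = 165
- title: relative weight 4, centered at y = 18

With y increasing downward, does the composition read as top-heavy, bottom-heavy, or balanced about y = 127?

Weights sum to 6 + 7 + 6 + 7 + 3 + 4 = 33.
Σw·y = 6·80 + 7·240 + 6·236 + 7·222 + 3·165 + 4·18 = 5697, so ȳ = 5697/33 ≈ 172.64.
Since 172.6 is below (larger y than) 127, the composition reads bottom-heavy.

bottom-heavy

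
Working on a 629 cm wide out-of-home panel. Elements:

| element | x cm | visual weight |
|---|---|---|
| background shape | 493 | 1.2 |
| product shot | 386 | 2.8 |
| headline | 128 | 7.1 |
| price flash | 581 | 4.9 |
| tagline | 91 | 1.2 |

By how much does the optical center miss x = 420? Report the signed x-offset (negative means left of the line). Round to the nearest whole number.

Total weight = 1.2 + 2.8 + 7.1 + 4.9 + 1.2 = 17.2.
x-moment: 1.2·493 + 2.8·386 + 7.1·128 + 4.9·581 + 1.2·91 = 5537.3; centroid 5537.3/17.2 ≈ 321.94.
Difference: 321.94 − 420 ≈ -98.06.

≈ -98 cm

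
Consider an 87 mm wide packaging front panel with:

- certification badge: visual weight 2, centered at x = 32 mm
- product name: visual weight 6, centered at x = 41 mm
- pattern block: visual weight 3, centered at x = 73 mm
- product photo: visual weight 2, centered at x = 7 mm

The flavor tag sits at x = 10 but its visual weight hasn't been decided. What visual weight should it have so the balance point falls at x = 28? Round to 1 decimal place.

w ≈ 9.9

Known weights sum to 2 + 6 + 3 + 2 = 13; their moment is 2·32 + 6·41 + 3·73 + 2·7 = 543.
Set Σw·x/Σw = 28: (543 + 10w) = 28·(13 + w).
Solving: w = (28·13 − 543) / (10 − 28) = -179 / -18 ≈ 9.94.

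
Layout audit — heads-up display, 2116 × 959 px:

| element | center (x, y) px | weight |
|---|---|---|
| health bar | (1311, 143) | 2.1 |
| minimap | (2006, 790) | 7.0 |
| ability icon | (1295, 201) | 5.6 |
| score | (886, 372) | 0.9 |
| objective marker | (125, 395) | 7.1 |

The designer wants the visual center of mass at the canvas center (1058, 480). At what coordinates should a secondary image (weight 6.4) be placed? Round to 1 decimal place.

(790.0, 605.1)

New total weight: (2.1 + 7.0 + 5.6 + 0.9 + 7.1) + 6.4 = 29.1.
x: target moment 29.1×1058 = 30787.8; current 2.1·1311 + 7.0·2006 + 5.6·1295 + 0.9·886 + 7.1·125 = 25732.0; the secondary image supplies 5055.8, so x = 5055.8/6.4 ≈ 789.97.
y: target moment 29.1×480 = 13968.0; current 2.1·143 + 7.0·790 + 5.6·201 + 0.9·372 + 7.1·395 = 10095.2; the secondary image supplies 3872.8, so y = 3872.8/6.4 ≈ 605.12.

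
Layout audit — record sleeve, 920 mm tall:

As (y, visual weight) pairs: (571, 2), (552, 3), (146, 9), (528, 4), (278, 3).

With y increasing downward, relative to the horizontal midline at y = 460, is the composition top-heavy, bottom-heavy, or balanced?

top-heavy

Total weight = 2 + 3 + 9 + 4 + 3 = 21.
Σw·y = 2·571 + 3·552 + 9·146 + 4·528 + 3·278 = 7058, so ȳ = 7058/21 ≈ 336.10.
Since 336.1 is above (smaller y than) 460, the composition reads top-heavy.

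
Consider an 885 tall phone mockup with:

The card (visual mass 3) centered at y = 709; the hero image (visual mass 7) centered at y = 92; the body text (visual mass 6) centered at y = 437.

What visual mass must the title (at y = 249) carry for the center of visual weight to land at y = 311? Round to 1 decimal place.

w ≈ 6.7

Existing Σw = 16 (3 + 7 + 6); existing moment 3·709 + 7·92 + 6·437 = 5393.
For the centroid to hit 311: (5393 + w·249) / (16 + w) = 311.
Rearranging, w·(249 − 311) = 311·16 − 5393 = -417, so w ≈ -417/-62 = 6.73.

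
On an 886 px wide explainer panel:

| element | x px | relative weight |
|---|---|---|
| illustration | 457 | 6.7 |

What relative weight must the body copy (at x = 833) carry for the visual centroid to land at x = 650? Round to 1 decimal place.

w ≈ 7.1

Known: weight 6.7 with moment 6.7·457 = 3061.9.
Balance at x = 650 requires (3061.9 + w·833) / (6.7 + w) = 650.
Solving: w = (650·6.7 − 3061.9) / (833 − 650) = 1293.1 / 183 ≈ 7.07.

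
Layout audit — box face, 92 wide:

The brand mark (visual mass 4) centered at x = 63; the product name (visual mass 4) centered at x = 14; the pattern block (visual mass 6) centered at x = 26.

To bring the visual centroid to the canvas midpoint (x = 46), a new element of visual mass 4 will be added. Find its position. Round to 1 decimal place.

x ≈ 91.0

With the new element, Σw becomes 4 + 4 + 6 + 4 = 18.
Along x: (464 + 4·x) / 18 = 46 (existing moment 4·63 + 4·14 + 6·26 = 464) ⇒ x = (828 − 464) / 4 ≈ 91.00.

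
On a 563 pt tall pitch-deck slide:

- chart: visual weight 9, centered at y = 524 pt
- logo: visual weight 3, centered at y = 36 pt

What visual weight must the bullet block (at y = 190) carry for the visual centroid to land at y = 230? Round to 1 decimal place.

w ≈ 51.6

Existing Σw = 12 (9 + 3); existing moment 9·524 + 3·36 = 4824.
Set Σw·y/Σw = 230: (4824 + 190w) = 230·(12 + w).
So w = (230·12 − 4824)/(190 − 230) = -2064/-40 ≈ 51.60.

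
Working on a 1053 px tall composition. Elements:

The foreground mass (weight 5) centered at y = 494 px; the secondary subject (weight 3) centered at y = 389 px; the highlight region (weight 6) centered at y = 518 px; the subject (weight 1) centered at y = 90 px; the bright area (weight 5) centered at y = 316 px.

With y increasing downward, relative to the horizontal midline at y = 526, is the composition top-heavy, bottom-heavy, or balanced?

Total weight = 5 + 3 + 6 + 1 + 5 = 20.
y: (5·494 + 3·389 + 6·518 + 1·90 + 5·316) / 20 = 8415 / 20 ≈ 420.75
420.8 lies above (smaller y than) the midline 526, so the layout is top-heavy.

top-heavy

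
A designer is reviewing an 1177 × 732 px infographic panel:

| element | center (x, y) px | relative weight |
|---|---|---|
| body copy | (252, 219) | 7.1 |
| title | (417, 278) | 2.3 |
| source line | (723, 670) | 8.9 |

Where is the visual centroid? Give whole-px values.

(502, 446)

Σw = 7.1 + 2.3 + 8.9 = 18.3.
x: (7.1·252 + 2.3·417 + 8.9·723) / 18.3 = 9183.0 / 18.3 ≈ 501.80
y: (7.1·219 + 2.3·278 + 8.9·670) / 18.3 = 8157.3 / 18.3 ≈ 445.75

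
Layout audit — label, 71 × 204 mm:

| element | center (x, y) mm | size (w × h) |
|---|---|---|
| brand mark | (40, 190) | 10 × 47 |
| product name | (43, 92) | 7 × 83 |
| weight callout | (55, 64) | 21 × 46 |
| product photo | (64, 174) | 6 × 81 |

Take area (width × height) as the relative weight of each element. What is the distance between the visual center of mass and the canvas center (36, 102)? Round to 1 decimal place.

≈ 20.3 mm

Areas: brand mark 10·47 = 470, product name 7·83 = 581, weight callout 21·46 = 966, product photo 6·81 = 486. Total weight = 2503.
Σw·x = 470·40 + 581·43 + 966·55 + 486·64 = 128017, so x̄ = 128017/2503 ≈ 51.15.
Σw·y = 470·190 + 581·92 + 966·64 + 486·174 = 289140, so ȳ = 289140/2503 ≈ 115.52.
Relative to (36, 102): Δ = (15.15, 13.52); |Δ| = √(15.15² + 13.52²) ≈ 20.30.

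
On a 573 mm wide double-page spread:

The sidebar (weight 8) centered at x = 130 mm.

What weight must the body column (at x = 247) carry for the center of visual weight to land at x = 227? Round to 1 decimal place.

Known: weight 8 with moment 8·130 = 1040.
Balance at x = 227 requires (1040 + w·247) / (8 + w) = 227.
Solving: w = (227·8 − 1040) / (247 − 227) = 776 / 20 ≈ 38.80.

w ≈ 38.8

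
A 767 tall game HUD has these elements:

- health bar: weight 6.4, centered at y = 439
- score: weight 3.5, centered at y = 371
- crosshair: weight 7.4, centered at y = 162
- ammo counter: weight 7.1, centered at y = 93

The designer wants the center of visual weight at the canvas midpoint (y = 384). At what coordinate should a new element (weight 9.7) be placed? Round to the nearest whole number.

With the new element, Σw becomes 6.4 + 3.5 + 7.4 + 7.1 + 9.7 = 34.1.
Along y: (5967.2 + 9.7·y) / 34.1 = 384 (existing moment 6.4·439 + 3.5·371 + 7.4·162 + 7.1·93 = 5967.2) ⇒ y = (13094.4 − 5967.2) / 9.7 ≈ 734.76.

y ≈ 735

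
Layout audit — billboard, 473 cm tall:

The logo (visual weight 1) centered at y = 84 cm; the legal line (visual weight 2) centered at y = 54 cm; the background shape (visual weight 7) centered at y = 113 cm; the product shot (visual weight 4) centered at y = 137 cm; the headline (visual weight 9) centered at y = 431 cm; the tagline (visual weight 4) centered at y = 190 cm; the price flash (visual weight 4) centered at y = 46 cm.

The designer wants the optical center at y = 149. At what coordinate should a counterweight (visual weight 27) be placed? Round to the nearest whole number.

New total weight: (1 + 2 + 7 + 4 + 9 + 4 + 4) + 27 = 58.
y: target moment 58×149 = 8642; current 1·84 + 2·54 + 7·113 + 4·137 + 9·431 + 4·190 + 4·46 = 6354; the counterweight supplies 2288, so y = 2288/27 ≈ 84.74.

y ≈ 85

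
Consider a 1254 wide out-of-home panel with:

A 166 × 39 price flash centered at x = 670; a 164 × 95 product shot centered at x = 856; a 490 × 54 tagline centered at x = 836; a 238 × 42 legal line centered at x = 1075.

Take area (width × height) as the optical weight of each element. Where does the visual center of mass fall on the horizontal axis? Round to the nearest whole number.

Areas → weights: price flash 166·39 = 6474, product shot 164·95 = 15580, tagline 490·54 = 26460, legal line 238·42 = 9996; Σw = 58510.
x: (6474·670 + 15580·856 + 26460·836 + 9996·1075) / 58510 = 50540320 / 58510 ≈ 863.79

x ≈ 864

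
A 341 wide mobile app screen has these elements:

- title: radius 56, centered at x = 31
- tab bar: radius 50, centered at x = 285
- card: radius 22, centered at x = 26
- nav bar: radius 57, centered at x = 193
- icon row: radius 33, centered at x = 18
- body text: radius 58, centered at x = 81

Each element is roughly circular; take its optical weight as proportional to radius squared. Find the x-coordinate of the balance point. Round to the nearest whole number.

x ≈ 126

Weights ∝ r²: title 56² = 3136, tab bar 50² = 2500, card 22² = 484, nav bar 57² = 3249, icon row 33² = 1089, body text 58² = 3364; Σw = 13822.
x-moment: 3136·31 + 2500·285 + 484·26 + 3249·193 + 1089·18 + 3364·81 = 1741443; centroid 1741443/13822 ≈ 125.99.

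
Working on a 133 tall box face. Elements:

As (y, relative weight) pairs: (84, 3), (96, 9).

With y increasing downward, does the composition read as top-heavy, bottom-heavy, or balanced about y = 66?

bottom-heavy

Total weight = 3 + 9 = 12.
Σw·y = 3·84 + 9·96 = 1116, so ȳ = 1116/12 ≈ 93.00.
93.0 vs midline 66 → bottom-heavy.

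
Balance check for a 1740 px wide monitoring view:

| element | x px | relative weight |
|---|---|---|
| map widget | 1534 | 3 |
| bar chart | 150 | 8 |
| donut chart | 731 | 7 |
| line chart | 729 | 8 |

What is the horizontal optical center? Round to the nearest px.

Σw = 3 + 8 + 7 + 8 = 26.
Σw·x = 3·1534 + 8·150 + 7·731 + 8·729 = 16751, so x̄ = 16751/26 ≈ 644.27.

x ≈ 644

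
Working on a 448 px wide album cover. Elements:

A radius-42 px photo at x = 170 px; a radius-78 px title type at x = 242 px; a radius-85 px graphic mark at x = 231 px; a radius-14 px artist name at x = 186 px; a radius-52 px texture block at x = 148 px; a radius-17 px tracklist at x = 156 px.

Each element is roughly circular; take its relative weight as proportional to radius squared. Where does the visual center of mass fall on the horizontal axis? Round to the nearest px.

x ≈ 215

Weights ∝ r²: photo 42² = 1764, title type 78² = 6084, graphic mark 85² = 7225, artist name 14² = 196, texture block 52² = 2704, tracklist 17² = 289; Σw = 18262.
x-moment: 1764·170 + 6084·242 + 7225·231 + 196·186 + 2704·148 + 289·156 = 3922915; centroid 3922915/18262 ≈ 214.81.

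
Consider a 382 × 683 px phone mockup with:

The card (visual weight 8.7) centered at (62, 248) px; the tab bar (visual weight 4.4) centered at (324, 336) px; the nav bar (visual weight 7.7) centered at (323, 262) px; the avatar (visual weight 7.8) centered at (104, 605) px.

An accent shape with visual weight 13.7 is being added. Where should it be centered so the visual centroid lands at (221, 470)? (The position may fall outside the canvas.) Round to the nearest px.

(298, 694)

New total weight: (8.7 + 4.4 + 7.7 + 7.8) + 13.7 = 42.3.
Along x: (5263.3 + 13.7·x) / 42.3 = 221 (existing moment 8.7·62 + 4.4·324 + 7.7·323 + 7.8·104 = 5263.3) ⇒ x = (9348.3 − 5263.3) / 13.7 ≈ 298.18.
Along y: (10372.4 + 13.7·y) / 42.3 = 470 (existing moment 8.7·248 + 4.4·336 + 7.7·262 + 7.8·605 = 10372.4) ⇒ y = (19881.0 − 10372.4) / 13.7 ≈ 694.06.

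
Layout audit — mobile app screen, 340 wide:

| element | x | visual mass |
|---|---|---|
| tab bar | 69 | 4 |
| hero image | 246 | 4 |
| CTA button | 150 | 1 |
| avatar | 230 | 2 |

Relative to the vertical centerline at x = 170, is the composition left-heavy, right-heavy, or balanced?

Total weight = 4 + 4 + 1 + 2 = 11.
x-moment: 4·69 + 4·246 + 1·150 + 2·230 = 1870; centroid 1870/11 ≈ 170.00.
The centroid 170.00 matches the midline at 170, so the layout is balanced.

balanced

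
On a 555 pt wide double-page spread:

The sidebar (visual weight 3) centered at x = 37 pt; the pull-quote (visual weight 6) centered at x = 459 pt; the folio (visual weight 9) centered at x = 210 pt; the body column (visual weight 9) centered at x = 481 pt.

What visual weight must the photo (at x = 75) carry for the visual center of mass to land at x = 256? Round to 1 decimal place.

w ≈ 12.0

Fixed elements: Σw = 3 + 6 + 9 + 9 = 27, Σw·x = 3·37 + 6·459 + 9·210 + 9·481 = 9084.
For the centroid to hit 256: (9084 + w·75) / (27 + w) = 256.
So w = (256·27 − 9084)/(75 − 256) = -2172/-181 ≈ 12.00.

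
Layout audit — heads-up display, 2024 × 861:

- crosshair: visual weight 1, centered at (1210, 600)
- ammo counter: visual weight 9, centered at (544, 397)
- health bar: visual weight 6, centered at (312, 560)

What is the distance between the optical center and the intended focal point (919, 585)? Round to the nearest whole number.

Total weight = 1 + 9 + 6 = 16.
Σw·x = 1·1210 + 9·544 + 6·312 = 7978, so x̄ = 7978/16 ≈ 498.62.
Σw·y = 1·600 + 9·397 + 6·560 = 7533, so ȳ = 7533/16 ≈ 470.81.
From (919, 585): dx = -420.38, dy = -114.19, so the distance is √(dx²+dy²) ≈ 435.61.

≈ 436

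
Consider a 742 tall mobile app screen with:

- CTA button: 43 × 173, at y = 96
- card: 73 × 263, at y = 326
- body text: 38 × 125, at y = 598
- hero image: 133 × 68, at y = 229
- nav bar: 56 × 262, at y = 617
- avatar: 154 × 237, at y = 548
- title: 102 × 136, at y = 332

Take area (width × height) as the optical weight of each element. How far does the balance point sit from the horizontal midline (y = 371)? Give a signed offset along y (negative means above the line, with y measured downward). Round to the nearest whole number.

≈ 61

Taking area as weight: CTA button 43·173 = 7439, card 73·263 = 19199, body text 38·125 = 4750, hero image 133·68 = 9044, nav bar 56·262 = 14672, avatar 154·237 = 36498, title 102·136 = 13872. Sum 105474.
y: (7439·96 + 19199·326 + 4750·598 + 9044·229 + 14672·617 + 36498·548 + 13872·332) / 105474 = 45543626 / 105474 ≈ 431.80
Offset from y = 371: 431.80 − 371 ≈ 60.80.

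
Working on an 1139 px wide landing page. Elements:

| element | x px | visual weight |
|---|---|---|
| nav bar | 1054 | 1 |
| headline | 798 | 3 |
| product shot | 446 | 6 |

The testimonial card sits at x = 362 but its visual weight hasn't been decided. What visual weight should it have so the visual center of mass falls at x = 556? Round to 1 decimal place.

Existing Σw = 10 (1 + 3 + 6); existing moment 1·1054 + 3·798 + 6·446 = 6124.
Set Σw·x/Σw = 556: (6124 + 362w) = 556·(10 + w).
Solving: w = (556·10 − 6124) / (362 − 556) = -564 / -194 ≈ 2.91.

w ≈ 2.9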